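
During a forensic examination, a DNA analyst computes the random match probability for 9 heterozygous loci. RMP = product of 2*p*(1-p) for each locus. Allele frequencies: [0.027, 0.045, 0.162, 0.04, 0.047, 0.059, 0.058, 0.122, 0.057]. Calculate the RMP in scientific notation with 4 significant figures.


Computing RMP for 9 loci:
Locus 1: 2 * 0.027 * 0.973 = 0.052542
Locus 2: 2 * 0.045 * 0.955 = 0.08595
Locus 3: 2 * 0.162 * 0.838 = 0.271512
Locus 4: 2 * 0.04 * 0.96 = 0.0768
Locus 5: 2 * 0.047 * 0.953 = 0.089582
Locus 6: 2 * 0.059 * 0.941 = 0.111038
Locus 7: 2 * 0.058 * 0.942 = 0.109272
Locus 8: 2 * 0.122 * 0.878 = 0.214232
Locus 9: 2 * 0.057 * 0.943 = 0.107502
RMP = 2.357e-09

2.357e-09


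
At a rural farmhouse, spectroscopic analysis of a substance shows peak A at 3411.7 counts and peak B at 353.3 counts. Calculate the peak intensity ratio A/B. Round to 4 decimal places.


Spectral peak ratio:
Peak A = 3411.7 counts
Peak B = 353.3 counts
Ratio = 3411.7 / 353.3 = 9.6567

9.6567


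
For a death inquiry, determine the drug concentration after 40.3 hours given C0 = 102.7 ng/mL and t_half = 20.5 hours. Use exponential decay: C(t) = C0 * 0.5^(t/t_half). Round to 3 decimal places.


Drug concentration decay:
Number of half-lives = t / t_half = 40.3 / 20.5 = 1.965854
Decay factor = 0.5^1.965854 = 0.25598763
C(t) = 102.7 * 0.25598763 = 26.290 ng/mL

26.290


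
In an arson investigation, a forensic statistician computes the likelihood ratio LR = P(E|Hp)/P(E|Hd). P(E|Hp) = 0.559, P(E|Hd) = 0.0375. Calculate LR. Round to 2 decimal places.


Likelihood ratio calculation:
LR = P(E|Hp) / P(E|Hd)
LR = 0.559 / 0.0375
LR = 14.91

14.91


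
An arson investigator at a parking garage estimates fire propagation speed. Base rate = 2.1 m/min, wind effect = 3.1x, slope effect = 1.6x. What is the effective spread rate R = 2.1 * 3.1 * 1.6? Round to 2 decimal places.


Fire spread rate calculation:
R = R0 * wind_factor * slope_factor
= 2.1 * 3.1 * 1.6
= 6.51 * 1.6
= 10.42 m/min

10.42


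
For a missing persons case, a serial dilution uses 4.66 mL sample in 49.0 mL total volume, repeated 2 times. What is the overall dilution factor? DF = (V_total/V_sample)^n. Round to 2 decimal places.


Dilution factor calculation:
Single dilution = V_total / V_sample = 49.0 / 4.66 ≈ 10.515021
Number of dilutions = 2
Total DF = (49.0 / 4.66)^2 (full precision, rounded at the end) = 110.57

110.57


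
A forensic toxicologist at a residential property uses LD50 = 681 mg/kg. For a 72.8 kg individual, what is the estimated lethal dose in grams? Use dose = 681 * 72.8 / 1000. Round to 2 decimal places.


Lethal dose calculation:
Lethal dose = LD50 * body_weight / 1000
= 681 * 72.8 / 1000
= 49576.8 / 1000
= 49.58 g

49.58


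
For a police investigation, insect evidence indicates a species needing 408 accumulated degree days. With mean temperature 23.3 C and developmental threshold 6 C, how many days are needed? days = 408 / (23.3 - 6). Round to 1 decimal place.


Insect development time:
Effective temperature = avg_temp - T_base = 23.3 - 6 = 17.3 C
Days = ADD / effective_temp = 408 / 17.3 = 23.6 days

23.6


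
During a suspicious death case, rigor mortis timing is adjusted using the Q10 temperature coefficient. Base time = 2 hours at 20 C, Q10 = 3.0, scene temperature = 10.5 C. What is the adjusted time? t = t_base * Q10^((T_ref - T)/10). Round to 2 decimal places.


Rigor mortis time adjustment:
Exponent = (T_ref - T_actual) / 10 = (20 - 10.5) / 10 = 0.95
Q10 factor = 3.0^0.95 = 2.83965
t_adjusted = 2 * 2.83965 = 5.68 hours

5.68


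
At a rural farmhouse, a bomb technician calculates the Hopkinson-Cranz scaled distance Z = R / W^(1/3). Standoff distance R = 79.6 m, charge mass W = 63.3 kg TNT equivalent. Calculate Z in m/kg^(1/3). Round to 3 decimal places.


Scaled distance calculation:
W^(1/3) = 63.3^(1/3) = 3.985363
Z = R / W^(1/3) = 79.6 / 3.985363
Z = 19.973 m/kg^(1/3)

19.973


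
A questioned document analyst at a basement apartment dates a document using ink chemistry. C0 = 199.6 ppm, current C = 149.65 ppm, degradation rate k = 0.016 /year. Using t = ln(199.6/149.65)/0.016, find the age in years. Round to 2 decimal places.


Document age estimation:
C0/C = 199.6 / 149.65 = 1.333779
ln(C0/C) = 0.288016
t = 0.288016 / 0.016 = 18.00 years

18.00


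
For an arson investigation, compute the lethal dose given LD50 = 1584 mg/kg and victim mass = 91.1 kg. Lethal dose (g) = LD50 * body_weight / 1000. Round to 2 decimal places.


Lethal dose calculation:
Lethal dose = LD50 * body_weight / 1000
= 1584 * 91.1 / 1000
= 144302.4 / 1000
= 144.30 g

144.30


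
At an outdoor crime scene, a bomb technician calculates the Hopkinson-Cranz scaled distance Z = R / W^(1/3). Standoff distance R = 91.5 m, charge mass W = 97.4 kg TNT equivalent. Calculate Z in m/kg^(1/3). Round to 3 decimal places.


Scaled distance calculation:
W^(1/3) = 97.4^(1/3) = 4.601008
Z = R / W^(1/3) = 91.5 / 4.601008
Z = 19.887 m/kg^(1/3)

19.887


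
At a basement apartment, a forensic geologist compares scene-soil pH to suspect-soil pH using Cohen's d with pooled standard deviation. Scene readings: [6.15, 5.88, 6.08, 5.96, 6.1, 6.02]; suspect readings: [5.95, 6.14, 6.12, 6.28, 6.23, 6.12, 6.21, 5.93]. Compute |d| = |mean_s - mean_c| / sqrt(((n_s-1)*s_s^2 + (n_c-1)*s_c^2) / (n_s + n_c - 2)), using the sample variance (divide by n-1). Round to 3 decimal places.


Pooled-variance Cohen's d for soil pH comparison:
Scene mean = 36.19 / 6 = 6.031667
Suspect mean = 48.98 / 8 = 6.1225
Scene sample variance s_s^2 = 0.009857
Suspect sample variance s_c^2 = 0.015879
Pooled variance = ((n_s-1)*s_s^2 + (n_c-1)*s_c^2) / (n_s + n_c - 2) = 0.013369
Pooled SD = sqrt(0.013369) = 0.115624
Mean difference = -0.090833
|d| = |-0.090833| / 0.115624 = 0.786

0.786


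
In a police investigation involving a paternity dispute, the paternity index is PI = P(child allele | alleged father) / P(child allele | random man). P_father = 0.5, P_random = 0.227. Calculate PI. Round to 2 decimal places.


Paternity Index calculation:
PI = P(allele|father) / P(allele|random)
PI = 0.5 / 0.227
PI = 2.20

2.20


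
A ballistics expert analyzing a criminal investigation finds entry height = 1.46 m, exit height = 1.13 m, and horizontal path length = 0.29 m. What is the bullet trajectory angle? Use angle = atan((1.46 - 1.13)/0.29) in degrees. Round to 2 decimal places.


Bullet trajectory angle:
Height difference = 1.46 - 1.13 = 0.33 m
angle = atan(0.33 / 0.29)
angle = atan(1.137931)
angle = 48.69 degrees

48.69


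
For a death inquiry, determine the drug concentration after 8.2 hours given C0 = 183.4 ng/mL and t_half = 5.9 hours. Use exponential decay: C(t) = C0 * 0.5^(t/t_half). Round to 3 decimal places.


Drug concentration decay:
Number of half-lives = t / t_half = 8.2 / 5.9 = 1.389831
Decay factor = 0.5^1.389831 = 0.3816095
C(t) = 183.4 * 0.3816095 = 69.987 ng/mL

69.987


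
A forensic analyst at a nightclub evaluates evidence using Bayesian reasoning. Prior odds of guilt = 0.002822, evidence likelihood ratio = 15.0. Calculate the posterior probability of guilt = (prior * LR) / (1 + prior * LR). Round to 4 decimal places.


Bayesian evidence evaluation:
Posterior odds = prior_odds * LR = 0.002822 * 15.0 = 0.04233
Posterior probability = posterior_odds / (1 + posterior_odds)
= 0.04233 / (1 + 0.04233)
= 0.04233 / 1.04233
= 0.0406

0.0406


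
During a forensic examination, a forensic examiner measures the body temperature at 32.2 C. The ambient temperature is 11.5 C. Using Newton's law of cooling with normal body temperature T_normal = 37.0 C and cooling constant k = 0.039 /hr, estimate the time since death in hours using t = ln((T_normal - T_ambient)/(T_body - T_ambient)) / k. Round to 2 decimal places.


Using Newton's law of cooling:
t = ln((T_normal - T_ambient) / (T_body - T_ambient)) / k
T_normal - T_ambient = 25.5
T_body - T_ambient = 20.7
Ratio = 1.231884
ln(ratio) = 0.208545
t = 0.208545 / 0.039 = 5.35 hours

5.35


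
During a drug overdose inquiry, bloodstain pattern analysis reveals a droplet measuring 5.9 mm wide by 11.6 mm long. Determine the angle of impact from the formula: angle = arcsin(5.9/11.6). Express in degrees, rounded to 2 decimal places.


Blood spatter impact angle calculation:
width / length = 5.9 / 11.6 = 0.508621
angle = arcsin(0.508621)
angle = 30.57 degrees

30.57


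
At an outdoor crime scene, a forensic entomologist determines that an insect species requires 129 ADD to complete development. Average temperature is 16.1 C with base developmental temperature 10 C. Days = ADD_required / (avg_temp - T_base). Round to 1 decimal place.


Insect development time:
Effective temperature = avg_temp - T_base = 16.1 - 10 = 6.1 C
Days = ADD / effective_temp = 129 / 6.1 = 21.1 days

21.1


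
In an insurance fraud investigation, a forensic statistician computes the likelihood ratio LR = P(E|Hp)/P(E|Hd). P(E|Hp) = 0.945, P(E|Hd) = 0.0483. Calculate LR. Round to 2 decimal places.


Likelihood ratio calculation:
LR = P(E|Hp) / P(E|Hd)
LR = 0.945 / 0.0483
LR = 19.57

19.57


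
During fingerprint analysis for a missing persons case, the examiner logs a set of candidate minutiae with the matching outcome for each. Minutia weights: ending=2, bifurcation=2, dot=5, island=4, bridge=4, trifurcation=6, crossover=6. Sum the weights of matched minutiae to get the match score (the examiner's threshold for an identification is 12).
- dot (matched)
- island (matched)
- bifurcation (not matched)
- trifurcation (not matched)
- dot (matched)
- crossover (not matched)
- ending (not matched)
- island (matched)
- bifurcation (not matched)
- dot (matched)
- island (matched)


Weighted minutiae match score:
  dot: matched, +5 (running total 5)
  island: matched, +4 (running total 9)
  bifurcation: not matched, +0
  trifurcation: not matched, +0
  dot: matched, +5 (running total 14)
  crossover: not matched, +0
  ending: not matched, +0
  island: matched, +4 (running total 18)
  bifurcation: not matched, +0
  dot: matched, +5 (running total 23)
  island: matched, +4 (running total 27)
Total score = 27
Threshold = 12; verdict = identification

27


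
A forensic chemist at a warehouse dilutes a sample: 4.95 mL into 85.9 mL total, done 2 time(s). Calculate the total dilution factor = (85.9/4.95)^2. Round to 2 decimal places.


Dilution factor calculation:
Single dilution = V_total / V_sample = 85.9 / 4.95 ≈ 17.353535
Number of dilutions = 2
Total DF = (85.9 / 4.95)^2 (full precision, rounded at the end) = 301.15

301.15


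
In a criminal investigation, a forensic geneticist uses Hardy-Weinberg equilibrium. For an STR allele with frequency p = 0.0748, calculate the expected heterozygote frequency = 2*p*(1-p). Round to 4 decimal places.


Hardy-Weinberg heterozygote frequency:
q = 1 - p = 1 - 0.0748 = 0.9252
2pq = 2 * 0.0748 * 0.9252 = 0.1384

0.1384


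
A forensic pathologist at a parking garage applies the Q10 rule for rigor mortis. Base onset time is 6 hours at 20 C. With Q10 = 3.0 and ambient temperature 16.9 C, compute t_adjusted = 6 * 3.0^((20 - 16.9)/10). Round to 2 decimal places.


Rigor mortis time adjustment:
Exponent = (T_ref - T_actual) / 10 = (20 - 16.9) / 10 = 0.31
Q10 factor = 3.0^0.31 = 1.40575
t_adjusted = 6 * 1.40575 = 8.43 hours

8.43


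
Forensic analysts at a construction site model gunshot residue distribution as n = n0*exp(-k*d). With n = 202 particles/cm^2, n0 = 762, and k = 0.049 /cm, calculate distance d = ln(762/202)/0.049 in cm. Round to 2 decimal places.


GSR distance calculation:
n0/n = 762 / 202 = 3.772277
ln(n0/n) = 1.327679
d = 1.327679 / 0.049 = 27.10 cm

27.10


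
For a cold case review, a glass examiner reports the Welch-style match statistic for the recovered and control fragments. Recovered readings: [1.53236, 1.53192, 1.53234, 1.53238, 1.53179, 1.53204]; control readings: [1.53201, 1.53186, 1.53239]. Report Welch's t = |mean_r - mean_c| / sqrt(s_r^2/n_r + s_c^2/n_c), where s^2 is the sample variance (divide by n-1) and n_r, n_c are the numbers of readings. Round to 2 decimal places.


Welch's t-criterion for glass RI comparison:
Recovered mean = sum / n_r = 9.19283 / 6 = 1.5321383
Control mean = sum / n_c = 4.59626 / 3 = 1.5320867
Recovered sample variance s_r^2 = 6.53767e-08
Control sample variance s_c^2 = 7.46333e-08
Welch SE (unpooled) = sqrt(s_r^2/n_r + s_c^2/n_c) = sqrt(1.08961e-08 + 2.48778e-08) = sqrt(3.57739e-08) = 0.00018914
|mean_r - mean_c| = 5.16667e-05
t = 5.16667e-05 / 0.00018914 = 0.27

0.27


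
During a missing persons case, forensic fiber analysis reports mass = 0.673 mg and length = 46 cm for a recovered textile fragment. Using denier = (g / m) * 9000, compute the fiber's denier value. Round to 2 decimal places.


Denier calculation:
Mass in grams = 0.673 mg / 1000 = 0.000673 g
Length in meters = 46 cm / 100 = 0.46 m
Linear density = mass / length = 0.000673 / 0.46 = 0.00146304 g/m
Denier = (g/m) * 9000 = 0.00146304 * 9000 = 13.17

13.17


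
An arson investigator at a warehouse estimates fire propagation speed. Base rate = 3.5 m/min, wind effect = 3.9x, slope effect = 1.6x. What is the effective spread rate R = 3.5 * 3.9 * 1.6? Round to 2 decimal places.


Fire spread rate calculation:
R = R0 * wind_factor * slope_factor
= 3.5 * 3.9 * 1.6
= 13.65 * 1.6
= 21.84 m/min

21.84


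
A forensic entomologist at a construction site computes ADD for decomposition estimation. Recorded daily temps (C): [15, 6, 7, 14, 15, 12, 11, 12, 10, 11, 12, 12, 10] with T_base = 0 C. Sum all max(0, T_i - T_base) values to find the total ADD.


Computing ADD day by day:
Day 1: max(0, 15 - 0) = 15
Day 2: max(0, 6 - 0) = 6
Day 3: max(0, 7 - 0) = 7
Day 4: max(0, 14 - 0) = 14
Day 5: max(0, 15 - 0) = 15
Day 6: max(0, 12 - 0) = 12
Day 7: max(0, 11 - 0) = 11
Day 8: max(0, 12 - 0) = 12
Day 9: max(0, 10 - 0) = 10
Day 10: max(0, 11 - 0) = 11
Day 11: max(0, 12 - 0) = 12
Day 12: max(0, 12 - 0) = 12
Day 13: max(0, 10 - 0) = 10
Total ADD = 147

147


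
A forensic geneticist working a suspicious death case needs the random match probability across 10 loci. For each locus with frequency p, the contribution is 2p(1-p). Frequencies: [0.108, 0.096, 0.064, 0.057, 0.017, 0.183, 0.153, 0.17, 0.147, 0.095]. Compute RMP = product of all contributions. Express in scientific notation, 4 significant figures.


Computing RMP for 10 loci:
Locus 1: 2 * 0.108 * 0.892 = 0.192672
Locus 2: 2 * 0.096 * 0.904 = 0.173568
Locus 3: 2 * 0.064 * 0.936 = 0.119808
Locus 4: 2 * 0.057 * 0.943 = 0.107502
Locus 5: 2 * 0.017 * 0.983 = 0.033422
Locus 6: 2 * 0.183 * 0.817 = 0.299022
Locus 7: 2 * 0.153 * 0.847 = 0.259182
Locus 8: 2 * 0.17 * 0.83 = 0.2822
Locus 9: 2 * 0.147 * 0.853 = 0.250782
Locus 10: 2 * 0.095 * 0.905 = 0.17195
RMP = 1.358e-08

1.358e-08


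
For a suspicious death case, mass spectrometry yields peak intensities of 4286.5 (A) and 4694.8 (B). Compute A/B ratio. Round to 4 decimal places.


Spectral peak ratio:
Peak A = 4286.5 counts
Peak B = 4694.8 counts
Ratio = 4286.5 / 4694.8 = 0.9130

0.9130


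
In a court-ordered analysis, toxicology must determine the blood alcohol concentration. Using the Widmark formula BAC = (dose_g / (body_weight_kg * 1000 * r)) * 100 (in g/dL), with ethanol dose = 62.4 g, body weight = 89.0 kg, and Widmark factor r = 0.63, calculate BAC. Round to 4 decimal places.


Applying the Widmark formula:
BAC = (dose_g / (body_wt * 1000 * r)) * 100
Denominator = 89.0 * 1000 * 0.63 = 56070
BAC = (62.4 / 56070) * 100
BAC = 0.1113 g/dL

0.1113


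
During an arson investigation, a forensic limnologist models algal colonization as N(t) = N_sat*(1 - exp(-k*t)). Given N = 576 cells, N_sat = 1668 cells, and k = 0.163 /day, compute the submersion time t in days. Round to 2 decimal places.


PMSI from diatom colonization curve:
N / N_sat = 576 / 1668 = 0.345324
1 - N/N_sat = 0.654676
ln(1 - N/N_sat) = -0.423615
t = -ln(1 - N/N_sat) / k = -(-0.423615) / 0.163 = 2.60 days

2.60


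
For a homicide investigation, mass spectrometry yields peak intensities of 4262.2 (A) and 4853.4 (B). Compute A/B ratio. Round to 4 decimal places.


Spectral peak ratio:
Peak A = 4262.2 counts
Peak B = 4853.4 counts
Ratio = 4262.2 / 4853.4 = 0.8782

0.8782


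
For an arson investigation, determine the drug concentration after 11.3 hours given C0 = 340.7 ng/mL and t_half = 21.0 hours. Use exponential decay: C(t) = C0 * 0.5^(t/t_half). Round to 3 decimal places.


Drug concentration decay:
Number of half-lives = t / t_half = 11.3 / 21.0 = 0.538095
Decay factor = 0.5^0.538095 = 0.68867967
C(t) = 340.7 * 0.68867967 = 234.633 ng/mL

234.633


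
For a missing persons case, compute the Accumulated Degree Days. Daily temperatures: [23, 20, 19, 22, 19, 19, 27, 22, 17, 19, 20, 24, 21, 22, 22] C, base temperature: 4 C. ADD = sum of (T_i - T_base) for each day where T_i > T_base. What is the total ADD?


Computing ADD day by day:
Day 1: max(0, 23 - 4) = 19
Day 2: max(0, 20 - 4) = 16
Day 3: max(0, 19 - 4) = 15
Day 4: max(0, 22 - 4) = 18
Day 5: max(0, 19 - 4) = 15
Day 6: max(0, 19 - 4) = 15
Day 7: max(0, 27 - 4) = 23
Day 8: max(0, 22 - 4) = 18
Day 9: max(0, 17 - 4) = 13
Day 10: max(0, 19 - 4) = 15
Day 11: max(0, 20 - 4) = 16
Day 12: max(0, 24 - 4) = 20
Day 13: max(0, 21 - 4) = 17
Day 14: max(0, 22 - 4) = 18
Day 15: max(0, 22 - 4) = 18
Total ADD = 256

256


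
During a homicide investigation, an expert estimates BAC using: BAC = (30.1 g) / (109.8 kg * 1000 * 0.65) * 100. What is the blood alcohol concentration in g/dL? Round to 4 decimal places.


Applying the Widmark formula:
BAC = (dose_g / (body_wt * 1000 * r)) * 100
Denominator = 109.8 * 1000 * 0.65 = 71370
BAC = (30.1 / 71370) * 100
BAC = 0.0422 g/dL

0.0422


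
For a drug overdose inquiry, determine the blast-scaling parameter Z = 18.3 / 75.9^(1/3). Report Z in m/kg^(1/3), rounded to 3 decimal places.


Scaled distance calculation:
W^(1/3) = 75.9^(1/3) = 4.233965
Z = R / W^(1/3) = 18.3 / 4.233965
Z = 4.322 m/kg^(1/3)

4.322


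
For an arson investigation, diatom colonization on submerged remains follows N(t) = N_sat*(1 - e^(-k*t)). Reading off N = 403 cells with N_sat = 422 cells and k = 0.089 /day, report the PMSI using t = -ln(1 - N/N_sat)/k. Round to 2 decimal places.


PMSI from diatom colonization curve:
N / N_sat = 403 / 422 = 0.954976
1 - N/N_sat = 0.045024
ln(1 - N/N_sat) = -3.10056
t = -ln(1 - N/N_sat) / k = -(-3.10056) / 0.089 = 34.84 days

34.84


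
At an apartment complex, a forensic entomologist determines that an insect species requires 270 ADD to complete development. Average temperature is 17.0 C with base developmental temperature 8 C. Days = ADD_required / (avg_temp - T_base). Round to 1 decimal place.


Insect development time:
Effective temperature = avg_temp - T_base = 17.0 - 8 = 9.0 C
Days = ADD / effective_temp = 270 / 9.0 = 30.0 days

30.0


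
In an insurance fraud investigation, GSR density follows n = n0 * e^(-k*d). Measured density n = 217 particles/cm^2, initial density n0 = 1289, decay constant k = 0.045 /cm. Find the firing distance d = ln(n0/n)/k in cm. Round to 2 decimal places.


GSR distance calculation:
n0/n = 1289 / 217 = 5.940092
ln(n0/n) = 1.781725
d = 1.781725 / 0.045 = 39.59 cm

39.59


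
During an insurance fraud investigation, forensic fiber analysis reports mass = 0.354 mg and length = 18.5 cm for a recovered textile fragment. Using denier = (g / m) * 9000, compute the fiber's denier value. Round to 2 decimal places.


Denier calculation:
Mass in grams = 0.354 mg / 1000 = 0.000354 g
Length in meters = 18.5 cm / 100 = 0.185 m
Linear density = mass / length = 0.000354 / 0.185 = 0.00191351 g/m
Denier = (g/m) * 9000 = 0.00191351 * 9000 = 17.22

17.22


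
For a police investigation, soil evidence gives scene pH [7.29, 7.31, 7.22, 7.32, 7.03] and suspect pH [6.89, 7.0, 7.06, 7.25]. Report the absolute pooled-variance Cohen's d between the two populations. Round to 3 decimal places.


Pooled-variance Cohen's d for soil pH comparison:
Scene mean = 36.17 / 5 = 7.234
Suspect mean = 28.2 / 4 = 7.05
Scene sample variance s_s^2 = 0.01453
Suspect sample variance s_c^2 = 0.022733
Pooled variance = ((n_s-1)*s_s^2 + (n_c-1)*s_c^2) / (n_s + n_c - 2) = 0.018046
Pooled SD = sqrt(0.018046) = 0.134335
Mean difference = 0.184
|d| = |0.184| / 0.134335 = 1.370

1.370


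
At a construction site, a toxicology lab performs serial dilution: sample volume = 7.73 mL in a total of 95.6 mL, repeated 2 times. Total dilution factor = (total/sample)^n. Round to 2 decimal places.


Dilution factor calculation:
Single dilution = V_total / V_sample = 95.6 / 7.73 ≈ 12.3674
Number of dilutions = 2
Total DF = (95.6 / 7.73)^2 (full precision, rounded at the end) = 152.95

152.95


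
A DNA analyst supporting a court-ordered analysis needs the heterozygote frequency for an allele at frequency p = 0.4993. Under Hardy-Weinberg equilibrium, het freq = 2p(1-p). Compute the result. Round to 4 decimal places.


Hardy-Weinberg heterozygote frequency:
q = 1 - p = 1 - 0.4993 = 0.5007
2pq = 2 * 0.4993 * 0.5007 = 0.5000

0.5000


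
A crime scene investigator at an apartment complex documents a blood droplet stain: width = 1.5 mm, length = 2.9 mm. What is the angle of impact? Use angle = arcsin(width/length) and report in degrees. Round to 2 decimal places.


Blood spatter impact angle calculation:
width / length = 1.5 / 2.9 = 0.517241
angle = arcsin(0.517241)
angle = 31.15 degrees

31.15


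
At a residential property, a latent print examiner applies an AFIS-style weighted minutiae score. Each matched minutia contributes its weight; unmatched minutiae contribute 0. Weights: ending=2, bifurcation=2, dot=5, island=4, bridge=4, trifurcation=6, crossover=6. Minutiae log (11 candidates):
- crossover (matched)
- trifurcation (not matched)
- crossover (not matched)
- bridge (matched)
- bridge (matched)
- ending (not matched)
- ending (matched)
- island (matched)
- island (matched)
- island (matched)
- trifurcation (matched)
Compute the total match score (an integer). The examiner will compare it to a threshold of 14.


Weighted minutiae match score:
  crossover: matched, +6 (running total 6)
  trifurcation: not matched, +0
  crossover: not matched, +0
  bridge: matched, +4 (running total 10)
  bridge: matched, +4 (running total 14)
  ending: not matched, +0
  ending: matched, +2 (running total 16)
  island: matched, +4 (running total 20)
  island: matched, +4 (running total 24)
  island: matched, +4 (running total 28)
  trifurcation: matched, +6 (running total 34)
Total score = 34
Threshold = 14; verdict = identification

34


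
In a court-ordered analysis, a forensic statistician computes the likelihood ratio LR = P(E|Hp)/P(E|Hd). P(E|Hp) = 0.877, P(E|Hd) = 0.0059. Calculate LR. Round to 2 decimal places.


Likelihood ratio calculation:
LR = P(E|Hp) / P(E|Hd)
LR = 0.877 / 0.0059
LR = 148.64

148.64


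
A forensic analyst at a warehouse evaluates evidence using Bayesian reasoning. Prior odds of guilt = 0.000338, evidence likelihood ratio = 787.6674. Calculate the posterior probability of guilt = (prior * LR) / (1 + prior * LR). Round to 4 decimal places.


Bayesian evidence evaluation:
Posterior odds = prior_odds * LR = 0.000338 * 787.6674 = 0.2662316
Posterior probability = posterior_odds / (1 + posterior_odds)
= 0.2662316 / (1 + 0.2662316)
= 0.2662316 / 1.2662316
= 0.2103

0.2103


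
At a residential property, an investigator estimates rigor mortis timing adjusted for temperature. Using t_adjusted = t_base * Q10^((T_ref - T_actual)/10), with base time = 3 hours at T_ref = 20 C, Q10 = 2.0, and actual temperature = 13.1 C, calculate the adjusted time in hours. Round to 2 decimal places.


Rigor mortis time adjustment:
Exponent = (T_ref - T_actual) / 10 = (20 - 13.1) / 10 = 0.69
Q10 factor = 2.0^0.69 = 1.61328
t_adjusted = 3 * 1.61328 = 4.84 hours

4.84


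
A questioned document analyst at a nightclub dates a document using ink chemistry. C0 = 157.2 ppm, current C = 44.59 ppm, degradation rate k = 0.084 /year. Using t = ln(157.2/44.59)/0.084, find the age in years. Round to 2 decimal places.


Document age estimation:
C0/C = 157.2 / 44.59 = 3.525454
ln(C0/C) = 1.260009
t = 1.260009 / 0.084 = 15.00 years

15.00


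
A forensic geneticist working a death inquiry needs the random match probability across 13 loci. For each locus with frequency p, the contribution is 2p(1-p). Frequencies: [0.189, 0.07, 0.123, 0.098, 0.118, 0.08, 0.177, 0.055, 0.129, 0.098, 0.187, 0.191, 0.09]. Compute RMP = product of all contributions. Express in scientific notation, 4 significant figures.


Computing RMP for 13 loci:
Locus 1: 2 * 0.189 * 0.811 = 0.306558
Locus 2: 2 * 0.07 * 0.93 = 0.1302
Locus 3: 2 * 0.123 * 0.877 = 0.215742
Locus 4: 2 * 0.098 * 0.902 = 0.176792
Locus 5: 2 * 0.118 * 0.882 = 0.208152
Locus 6: 2 * 0.08 * 0.92 = 0.1472
Locus 7: 2 * 0.177 * 0.823 = 0.291342
Locus 8: 2 * 0.055 * 0.945 = 0.10395
Locus 9: 2 * 0.129 * 0.871 = 0.224718
Locus 10: 2 * 0.098 * 0.902 = 0.176792
Locus 11: 2 * 0.187 * 0.813 = 0.304062
Locus 12: 2 * 0.191 * 0.809 = 0.309038
Locus 13: 2 * 0.09 * 0.91 = 0.1638
RMP = 8.638e-10

8.638e-10


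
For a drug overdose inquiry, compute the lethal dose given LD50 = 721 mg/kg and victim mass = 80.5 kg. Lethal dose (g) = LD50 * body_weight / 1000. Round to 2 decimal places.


Lethal dose calculation:
Lethal dose = LD50 * body_weight / 1000
= 721 * 80.5 / 1000
= 58040.5 / 1000
= 58.04 g

58.04


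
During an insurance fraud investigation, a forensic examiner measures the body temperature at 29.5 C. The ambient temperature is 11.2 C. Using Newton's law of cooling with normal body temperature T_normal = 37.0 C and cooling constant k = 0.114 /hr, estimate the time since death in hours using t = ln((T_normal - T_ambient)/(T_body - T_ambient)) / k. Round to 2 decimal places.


Using Newton's law of cooling:
t = ln((T_normal - T_ambient) / (T_body - T_ambient)) / k
T_normal - T_ambient = 25.8
T_body - T_ambient = 18.3
Ratio = 1.409836
ln(ratio) = 0.343473
t = 0.343473 / 0.114 = 3.01 hours

3.01


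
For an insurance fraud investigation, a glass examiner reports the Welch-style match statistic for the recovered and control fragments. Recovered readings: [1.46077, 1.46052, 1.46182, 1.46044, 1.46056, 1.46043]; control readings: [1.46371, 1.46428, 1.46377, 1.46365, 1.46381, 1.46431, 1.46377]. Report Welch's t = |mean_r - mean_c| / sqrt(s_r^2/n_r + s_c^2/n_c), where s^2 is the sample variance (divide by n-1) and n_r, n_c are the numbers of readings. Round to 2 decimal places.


Welch's t-criterion for glass RI comparison:
Recovered mean = sum / n_r = 8.76454 / 6 = 1.4607567
Control mean = sum / n_c = 10.2473 / 7 = 1.4639
Recovered sample variance s_r^2 = 2.86507e-07
Control sample variance s_c^2 = 7.55e-08
Welch SE (unpooled) = sqrt(s_r^2/n_r + s_c^2/n_c) = sqrt(4.77511e-08 + 1.07857e-08) = sqrt(5.85368e-08) = 0.000241944
|mean_r - mean_c| = 0.00314333
t = 0.00314333 / 0.000241944 = 12.99

12.99


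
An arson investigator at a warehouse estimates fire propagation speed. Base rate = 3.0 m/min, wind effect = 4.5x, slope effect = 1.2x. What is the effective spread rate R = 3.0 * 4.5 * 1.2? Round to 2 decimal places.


Fire spread rate calculation:
R = R0 * wind_factor * slope_factor
= 3.0 * 4.5 * 1.2
= 13.5 * 1.2
= 16.20 m/min

16.20


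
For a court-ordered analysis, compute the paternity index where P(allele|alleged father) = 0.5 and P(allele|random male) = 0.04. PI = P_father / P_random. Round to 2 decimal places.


Paternity Index calculation:
PI = P(allele|father) / P(allele|random)
PI = 0.5 / 0.04
PI = 12.50

12.50


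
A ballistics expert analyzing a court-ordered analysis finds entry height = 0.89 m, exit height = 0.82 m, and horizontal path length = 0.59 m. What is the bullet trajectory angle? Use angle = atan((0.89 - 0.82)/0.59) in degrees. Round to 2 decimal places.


Bullet trajectory angle:
Height difference = 0.89 - 0.82 = 0.07 m
angle = atan(0.07 / 0.59)
angle = atan(0.118644)
angle = 6.77 degrees

6.77


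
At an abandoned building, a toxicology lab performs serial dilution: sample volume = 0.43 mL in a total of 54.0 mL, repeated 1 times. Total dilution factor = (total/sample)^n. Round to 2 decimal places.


Dilution factor calculation:
Single dilution = V_total / V_sample = 54.0 / 0.43 ≈ 125.581395
Number of dilutions = 1
Total DF = (54.0 / 0.43)^1 (full precision, rounded at the end) = 125.58

125.58


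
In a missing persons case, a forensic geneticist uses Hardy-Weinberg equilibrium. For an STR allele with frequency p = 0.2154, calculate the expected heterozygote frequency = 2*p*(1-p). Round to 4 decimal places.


Hardy-Weinberg heterozygote frequency:
q = 1 - p = 1 - 0.2154 = 0.7846
2pq = 2 * 0.2154 * 0.7846 = 0.3380

0.3380


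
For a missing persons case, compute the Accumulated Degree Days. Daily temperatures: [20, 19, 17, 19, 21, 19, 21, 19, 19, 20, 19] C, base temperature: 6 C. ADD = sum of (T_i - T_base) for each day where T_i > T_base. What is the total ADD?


Computing ADD day by day:
Day 1: max(0, 20 - 6) = 14
Day 2: max(0, 19 - 6) = 13
Day 3: max(0, 17 - 6) = 11
Day 4: max(0, 19 - 6) = 13
Day 5: max(0, 21 - 6) = 15
Day 6: max(0, 19 - 6) = 13
Day 7: max(0, 21 - 6) = 15
Day 8: max(0, 19 - 6) = 13
Day 9: max(0, 19 - 6) = 13
Day 10: max(0, 20 - 6) = 14
Day 11: max(0, 19 - 6) = 13
Total ADD = 147

147


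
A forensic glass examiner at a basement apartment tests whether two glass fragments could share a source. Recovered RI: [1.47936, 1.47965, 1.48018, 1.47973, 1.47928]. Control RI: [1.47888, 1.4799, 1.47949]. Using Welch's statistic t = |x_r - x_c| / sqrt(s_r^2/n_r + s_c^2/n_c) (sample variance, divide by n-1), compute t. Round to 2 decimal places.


Welch's t-criterion for glass RI comparison:
Recovered mean = sum / n_r = 7.3982 / 5 = 1.47964
Control mean = sum / n_c = 4.43827 / 3 = 1.4794233
Recovered sample variance s_r^2 = 1.2695e-07
Control sample variance s_c^2 = 2.63433e-07
Welch SE (unpooled) = sqrt(s_r^2/n_r + s_c^2/n_c) = sqrt(2.539e-08 + 8.78111e-08) = sqrt(1.13201e-07) = 0.000336454
|mean_r - mean_c| = 0.000216667
t = 0.000216667 / 0.000336454 = 0.64

0.64


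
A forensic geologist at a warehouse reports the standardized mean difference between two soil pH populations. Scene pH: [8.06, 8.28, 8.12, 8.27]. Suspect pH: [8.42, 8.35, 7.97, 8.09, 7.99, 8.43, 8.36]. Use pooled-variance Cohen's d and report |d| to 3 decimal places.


Pooled-variance Cohen's d for soil pH comparison:
Scene mean = 32.73 / 4 = 8.1825
Suspect mean = 57.61 / 7 = 8.23
Scene sample variance s_s^2 = 0.012025
Suspect sample variance s_c^2 = 0.042033
Pooled variance = ((n_s-1)*s_s^2 + (n_c-1)*s_c^2) / (n_s + n_c - 2) = 0.032031
Pooled SD = sqrt(0.032031) = 0.178972
Mean difference = -0.0475
|d| = |-0.0475| / 0.178972 = 0.265

0.265


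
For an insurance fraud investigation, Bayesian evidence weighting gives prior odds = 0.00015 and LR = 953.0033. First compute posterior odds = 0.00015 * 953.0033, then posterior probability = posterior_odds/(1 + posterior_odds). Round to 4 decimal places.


Bayesian evidence evaluation:
Posterior odds = prior_odds * LR = 0.00015 * 953.0033 = 0.1429505
Posterior probability = posterior_odds / (1 + posterior_odds)
= 0.1429505 / (1 + 0.1429505)
= 0.1429505 / 1.1429505
= 0.1251

0.1251


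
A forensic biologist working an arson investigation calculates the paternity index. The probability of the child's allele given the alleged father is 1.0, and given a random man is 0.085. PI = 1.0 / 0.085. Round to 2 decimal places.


Paternity Index calculation:
PI = P(allele|father) / P(allele|random)
PI = 1.0 / 0.085
PI = 11.76

11.76


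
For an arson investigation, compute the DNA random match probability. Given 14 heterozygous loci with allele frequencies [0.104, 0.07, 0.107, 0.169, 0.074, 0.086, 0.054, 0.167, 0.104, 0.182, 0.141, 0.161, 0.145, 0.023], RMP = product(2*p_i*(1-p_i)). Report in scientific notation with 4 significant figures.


Computing RMP for 14 loci:
Locus 1: 2 * 0.104 * 0.896 = 0.186368
Locus 2: 2 * 0.07 * 0.93 = 0.1302
Locus 3: 2 * 0.107 * 0.893 = 0.191102
Locus 4: 2 * 0.169 * 0.831 = 0.280878
Locus 5: 2 * 0.074 * 0.926 = 0.137048
Locus 6: 2 * 0.086 * 0.914 = 0.157208
Locus 7: 2 * 0.054 * 0.946 = 0.102168
Locus 8: 2 * 0.167 * 0.833 = 0.278222
Locus 9: 2 * 0.104 * 0.896 = 0.186368
Locus 10: 2 * 0.182 * 0.818 = 0.297752
Locus 11: 2 * 0.141 * 0.859 = 0.242238
Locus 12: 2 * 0.161 * 0.839 = 0.270158
Locus 13: 2 * 0.145 * 0.855 = 0.24795
Locus 14: 2 * 0.023 * 0.977 = 0.044942
RMP = 3.228e-11

3.228e-11


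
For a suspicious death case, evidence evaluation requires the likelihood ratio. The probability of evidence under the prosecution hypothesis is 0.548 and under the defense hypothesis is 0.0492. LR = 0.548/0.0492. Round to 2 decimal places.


Likelihood ratio calculation:
LR = P(E|Hp) / P(E|Hd)
LR = 0.548 / 0.0492
LR = 11.14

11.14


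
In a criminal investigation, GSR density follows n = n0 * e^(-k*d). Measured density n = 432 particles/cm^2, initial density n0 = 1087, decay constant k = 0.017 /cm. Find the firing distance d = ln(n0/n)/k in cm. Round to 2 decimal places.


GSR distance calculation:
n0/n = 1087 / 432 = 2.516204
ln(n0/n) = 0.922751
d = 0.922751 / 0.017 = 54.28 cm

54.28


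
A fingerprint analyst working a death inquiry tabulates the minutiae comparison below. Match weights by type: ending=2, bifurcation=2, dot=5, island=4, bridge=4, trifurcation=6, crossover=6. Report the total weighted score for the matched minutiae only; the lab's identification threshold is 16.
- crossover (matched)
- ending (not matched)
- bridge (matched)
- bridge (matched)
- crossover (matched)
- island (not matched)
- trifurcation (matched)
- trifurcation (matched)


Weighted minutiae match score:
  crossover: matched, +6 (running total 6)
  ending: not matched, +0
  bridge: matched, +4 (running total 10)
  bridge: matched, +4 (running total 14)
  crossover: matched, +6 (running total 20)
  island: not matched, +0
  trifurcation: matched, +6 (running total 26)
  trifurcation: matched, +6 (running total 32)
Total score = 32
Threshold = 16; verdict = identification

32


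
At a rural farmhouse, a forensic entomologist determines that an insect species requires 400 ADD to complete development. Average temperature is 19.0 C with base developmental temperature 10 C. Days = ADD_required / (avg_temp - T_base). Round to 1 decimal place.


Insect development time:
Effective temperature = avg_temp - T_base = 19.0 - 10 = 9.0 C
Days = ADD / effective_temp = 400 / 9.0 = 44.4 days

44.4


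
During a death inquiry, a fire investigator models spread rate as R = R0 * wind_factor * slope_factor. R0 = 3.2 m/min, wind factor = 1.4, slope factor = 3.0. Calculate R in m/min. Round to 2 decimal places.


Fire spread rate calculation:
R = R0 * wind_factor * slope_factor
= 3.2 * 1.4 * 3.0
= 4.48 * 3.0
= 13.44 m/min

13.44


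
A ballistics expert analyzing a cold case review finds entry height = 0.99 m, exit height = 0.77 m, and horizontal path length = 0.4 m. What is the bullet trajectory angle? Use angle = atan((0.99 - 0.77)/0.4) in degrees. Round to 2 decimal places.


Bullet trajectory angle:
Height difference = 0.99 - 0.77 = 0.22 m
angle = atan(0.22 / 0.4)
angle = atan(0.55)
angle = 28.81 degrees

28.81


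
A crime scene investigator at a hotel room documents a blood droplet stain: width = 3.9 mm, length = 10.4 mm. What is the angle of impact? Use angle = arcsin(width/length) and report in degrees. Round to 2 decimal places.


Blood spatter impact angle calculation:
width / length = 3.9 / 10.4 = 0.375
angle = arcsin(0.375)
angle = 22.02 degrees

22.02


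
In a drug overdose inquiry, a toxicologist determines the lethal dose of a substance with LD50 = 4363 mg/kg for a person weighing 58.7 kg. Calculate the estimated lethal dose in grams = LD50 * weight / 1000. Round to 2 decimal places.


Lethal dose calculation:
Lethal dose = LD50 * body_weight / 1000
= 4363 * 58.7 / 1000
= 256108.1 / 1000
= 256.11 g

256.11


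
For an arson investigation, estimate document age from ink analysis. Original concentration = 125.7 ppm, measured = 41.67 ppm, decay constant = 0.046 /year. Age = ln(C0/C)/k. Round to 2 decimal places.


Document age estimation:
C0/C = 125.7 / 41.67 = 3.016559
ln(C0/C) = 1.104117
t = 1.104117 / 0.046 = 24.00 years

24.00


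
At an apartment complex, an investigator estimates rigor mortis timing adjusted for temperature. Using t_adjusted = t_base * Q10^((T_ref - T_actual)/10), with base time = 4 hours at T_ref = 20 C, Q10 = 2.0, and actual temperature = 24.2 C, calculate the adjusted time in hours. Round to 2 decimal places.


Rigor mortis time adjustment:
Exponent = (T_ref - T_actual) / 10 = (20 - 24.2) / 10 = -0.42
Q10 factor = 2.0^-0.42 = 0.74742
t_adjusted = 4 * 0.74742 = 2.99 hours

2.99


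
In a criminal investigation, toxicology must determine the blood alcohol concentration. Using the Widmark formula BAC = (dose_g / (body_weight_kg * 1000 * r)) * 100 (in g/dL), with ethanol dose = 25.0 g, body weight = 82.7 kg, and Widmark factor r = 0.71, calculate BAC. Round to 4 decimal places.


Applying the Widmark formula:
BAC = (dose_g / (body_wt * 1000 * r)) * 100
Denominator = 82.7 * 1000 * 0.71 = 58717
BAC = (25.0 / 58717) * 100
BAC = 0.0426 g/dL

0.0426


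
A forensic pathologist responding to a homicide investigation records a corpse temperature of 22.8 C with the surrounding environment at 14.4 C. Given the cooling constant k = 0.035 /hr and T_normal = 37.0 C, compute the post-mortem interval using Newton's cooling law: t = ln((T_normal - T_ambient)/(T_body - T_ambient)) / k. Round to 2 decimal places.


Using Newton's law of cooling:
t = ln((T_normal - T_ambient) / (T_body - T_ambient)) / k
T_normal - T_ambient = 22.6
T_body - T_ambient = 8.4
Ratio = 2.690476
ln(ratio) = 0.989718
t = 0.989718 / 0.035 = 28.28 hours

28.28


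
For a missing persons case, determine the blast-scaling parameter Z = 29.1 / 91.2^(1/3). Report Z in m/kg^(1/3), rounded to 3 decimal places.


Scaled distance calculation:
W^(1/3) = 91.2^(1/3) = 4.501234
Z = R / W^(1/3) = 29.1 / 4.501234
Z = 6.465 m/kg^(1/3)

6.465


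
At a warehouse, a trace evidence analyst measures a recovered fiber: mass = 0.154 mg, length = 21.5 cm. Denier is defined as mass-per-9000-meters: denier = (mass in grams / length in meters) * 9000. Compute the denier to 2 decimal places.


Denier calculation:
Mass in grams = 0.154 mg / 1000 = 0.000154 g
Length in meters = 21.5 cm / 100 = 0.215 m
Linear density = mass / length = 0.000154 / 0.215 = 0.00071628 g/m
Denier = (g/m) * 9000 = 0.00071628 * 9000 = 6.45

6.45


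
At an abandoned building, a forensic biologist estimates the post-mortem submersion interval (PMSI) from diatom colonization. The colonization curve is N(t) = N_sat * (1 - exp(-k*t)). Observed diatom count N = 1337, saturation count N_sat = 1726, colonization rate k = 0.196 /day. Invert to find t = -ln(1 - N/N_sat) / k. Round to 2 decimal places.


PMSI from diatom colonization curve:
N / N_sat = 1337 / 1726 = 0.774623
1 - N/N_sat = 0.225377
ln(1 - N/N_sat) = -1.489981
t = -ln(1 - N/N_sat) / k = -(-1.489981) / 0.196 = 7.60 days

7.60


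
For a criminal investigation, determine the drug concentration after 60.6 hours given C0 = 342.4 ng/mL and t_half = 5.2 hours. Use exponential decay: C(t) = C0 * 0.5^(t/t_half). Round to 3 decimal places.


Drug concentration decay:
Number of half-lives = t / t_half = 60.6 / 5.2 = 11.653846
Decay factor = 0.5^11.653846 = 0.00031034
C(t) = 342.4 * 0.00031034 = 0.106 ng/mL

0.106


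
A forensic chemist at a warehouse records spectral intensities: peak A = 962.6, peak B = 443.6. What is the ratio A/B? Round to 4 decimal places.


Spectral peak ratio:
Peak A = 962.6 counts
Peak B = 443.6 counts
Ratio = 962.6 / 443.6 = 2.1700

2.1700


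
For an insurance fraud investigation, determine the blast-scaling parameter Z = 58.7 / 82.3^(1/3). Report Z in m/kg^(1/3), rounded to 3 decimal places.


Scaled distance calculation:
W^(1/3) = 82.3^(1/3) = 4.349773
Z = R / W^(1/3) = 58.7 / 4.349773
Z = 13.495 m/kg^(1/3)

13.495
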